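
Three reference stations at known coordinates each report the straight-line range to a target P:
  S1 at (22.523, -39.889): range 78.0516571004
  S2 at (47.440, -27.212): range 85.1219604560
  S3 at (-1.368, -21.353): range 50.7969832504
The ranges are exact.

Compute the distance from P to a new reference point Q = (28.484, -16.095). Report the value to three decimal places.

eq1: (x − 22.523)² + (y + 39.889)² = 78.0516571004²
eq2: (x − 47.440)² + (y + 27.212)² = 85.1219604560²
eq3: (x + 1.368)² + (y + 21.353)² = 50.7969832504²
eq1−eq2, eq1−eq3 (x²,y² cancel):
  49.834·x + 25.354·y = -261.058282
  -47.782·x + 37.072·y = 1871.131852
det = 49.834·37.072 − 25.354·-47.782 = 3058.910876
x = (-261.058282·37.072 − 25.354·1871.131852) / 3058.910876 = -18.672865
y = (49.834·1871.131852 − -261.058282·-47.782) / 3058.910876 = 26.405509
|P − Q| = √((-18.672865 − 28.484)² + (26.405509 − -16.095)²) = 63.482778

63.483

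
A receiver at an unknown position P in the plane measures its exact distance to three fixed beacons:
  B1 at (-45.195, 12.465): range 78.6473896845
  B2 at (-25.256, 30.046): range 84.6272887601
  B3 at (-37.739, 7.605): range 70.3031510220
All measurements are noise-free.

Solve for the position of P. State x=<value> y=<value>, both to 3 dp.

x=2.906 y=-49.758

eq1: (x + 45.195)² + (y − 12.465)² = 78.6473896845²
eq2: (x + 25.256)² + (y − 30.046)² = 84.6272887601²
eq3: (x + 37.739)² + (y − 7.605)² = 70.3031510220²
eq3−eq1, eq3−eq2 (x²,y² cancel):
  -14.912·x + 9.720·y = -526.982757
  24.966·x + 44.882·y = -2160.685453
det = -14.912·44.882 − 9.720·24.966 = -911.949904
x = (-526.982757·44.882 − 9.720·-2160.685453) / -911.949904 = 2.906056
y = (-14.912·-2160.685453 − -526.982757·24.966) / -911.949904 = -49.757989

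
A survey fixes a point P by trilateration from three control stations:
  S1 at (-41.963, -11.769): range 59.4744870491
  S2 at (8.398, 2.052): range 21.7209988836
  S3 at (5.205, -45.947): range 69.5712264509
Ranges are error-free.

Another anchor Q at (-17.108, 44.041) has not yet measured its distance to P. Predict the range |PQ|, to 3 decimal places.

eq1: (x + 41.963)² + (y + 11.769)² = 59.4744870491²
eq2: (x − 8.398)² + (y − 2.052)² = 21.7209988836²
eq3: (x − 5.205)² + (y + 45.947)² = 69.5712264509²
eq2−eq3, eq2−eq1 (x²,y² cancel):
  -6.386·x − 95.998·y = -2304.872031
  -100.722·x − 27.642·y = -1240.747195
det = -6.386·-27.642 − -95.998·-100.722 = -9492.588744
x = (-2304.872031·-27.642 − -95.998·-1240.747195) / -9492.588744 = 5.835919
y = (-6.386·-1240.747195 − -2304.872031·-100.722) / -9492.588744 = 23.621366
|P − Q| = √((5.835919 − -17.108)² + (23.621366 − 44.041)²) = 30.714571

30.715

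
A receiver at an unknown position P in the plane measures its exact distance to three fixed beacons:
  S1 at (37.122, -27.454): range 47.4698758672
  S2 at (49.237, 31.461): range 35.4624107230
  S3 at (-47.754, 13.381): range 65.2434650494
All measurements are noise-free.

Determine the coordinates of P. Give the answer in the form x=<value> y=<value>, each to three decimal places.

x=17.447 y=15.746

eq1: (x − 37.122)² + (y + 27.454)² = 47.4698758672²
eq2: (x − 49.237)² + (y − 31.461)² = 35.4624107230²
eq3: (x + 47.754)² + (y − 13.381)² = 65.2434650494²
eq3−eq1, eq3−eq2 (x²,y² cancel):
  169.752·x − 81.670·y = 1675.589940
  193.982·x + 36.160·y = 3953.708170
det = 169.752·36.160 − -81.670·193.982 = 21980.742260
x = (1675.589940·36.160 − -81.670·3953.708170) / 21980.742260 = 17.446575
y = (169.752·3953.708170 − 1675.589940·193.982) / 21980.742260 = 15.746310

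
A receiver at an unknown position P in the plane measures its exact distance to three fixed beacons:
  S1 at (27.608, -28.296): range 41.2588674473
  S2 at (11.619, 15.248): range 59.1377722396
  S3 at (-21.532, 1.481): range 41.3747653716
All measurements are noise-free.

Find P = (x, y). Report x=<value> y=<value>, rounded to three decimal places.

x=-12.279 y=-38.846

eq1: (x − 27.608)² + (y + 28.296)² = 41.2588674473²
eq2: (x − 11.619)² + (y − 15.248)² = 59.1377722396²
eq3: (x + 21.532)² + (y − 1.481)² = 41.3747653716²
eq1−eq2, eq1−eq3 (x²,y² cancel):
  -31.978·x + 87.088·y = -2990.344577
  -98.280·x + 59.554·y = -1106.621962
det = -31.978·59.554 − 87.088·-98.280 = 6654.590828
x = (-2990.344577·59.554 − 87.088·-1106.621962) / 6654.590828 = -12.279266
y = (-31.978·-1106.621962 − -2990.344577·-98.280) / 6654.590828 = -38.845891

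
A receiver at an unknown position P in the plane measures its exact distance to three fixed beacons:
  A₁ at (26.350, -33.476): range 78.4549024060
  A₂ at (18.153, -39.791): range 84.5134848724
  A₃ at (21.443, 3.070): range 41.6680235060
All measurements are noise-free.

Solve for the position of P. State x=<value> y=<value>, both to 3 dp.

eq1: (x − 26.350)² + (y + 33.476)² = 78.4549024060²
eq2: (x − 18.153)² + (y + 39.791)² = 84.5134848724²
eq3: (x − 21.443)² + (y − 3.070)² = 41.6680235060²
eq3−eq2, eq3−eq1 (x²,y² cancel):
  -6.580·x − 85.722·y = -3962.677001
  9.814·x − 73.092·y = -3073.209602
det = -6.580·-73.092 − -85.722·9.814 = 1322.221068
x = (-3962.677001·-73.092 − -85.722·-3073.209602) / 1322.221068 = 19.813868
y = (-6.580·-3073.209602 − -3962.677001·9.814) / 1322.221068 = 44.706164

x=19.814 y=44.706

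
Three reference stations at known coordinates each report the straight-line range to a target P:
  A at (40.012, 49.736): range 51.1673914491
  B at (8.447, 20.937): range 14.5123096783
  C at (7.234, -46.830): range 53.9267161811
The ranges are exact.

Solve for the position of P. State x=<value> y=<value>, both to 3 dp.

x=12.056 y=6.881

eq1: (x − 40.012)² + (y − 49.736)² = 51.1673914491²
eq2: (x − 8.447)² + (y − 20.937)² = 14.5123096783²
eq3: (x − 7.234)² + (y + 46.830)² = 53.9267161811²
eq2−eq1, eq2−eq3 (x²,y² cancel):
  63.130·x + 57.598·y = 1157.425246
  -2.426·x − 135.534·y = -961.813708
det = 63.130·-135.534 − 57.598·-2.426 = -8416.528672
x = (1157.425246·-135.534 − 57.598·-961.813708) / -8416.528672 = 12.056268
y = (63.130·-961.813708 − 1157.425246·-2.426) / -8416.528672 = 6.880673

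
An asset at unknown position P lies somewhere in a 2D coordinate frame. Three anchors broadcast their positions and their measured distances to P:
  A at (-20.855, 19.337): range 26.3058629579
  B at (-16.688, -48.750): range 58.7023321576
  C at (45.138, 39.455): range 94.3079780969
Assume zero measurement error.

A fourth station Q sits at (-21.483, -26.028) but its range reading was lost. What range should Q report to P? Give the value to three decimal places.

36.593

eq1: (x + 20.855)² + (y − 19.337)² = 26.3058629579²
eq2: (x + 16.688)² + (y + 48.750)² = 58.7023321576²
eq3: (x − 45.138)² + (y − 39.455)² = 94.3079780969²
eq2−eq1, eq2−eq3 (x²,y² cancel):
  -8.334·x + 136.174·y = 907.764125
  123.652·x + 176.410·y = -4508.946707
det = -8.334·176.410 − 136.174·123.652 = -18308.388388
x = (907.764125·176.410 − 136.174·-4508.946707) / -18308.388388 = -42.283349
y = (-8.334·-4508.946707 − 907.764125·123.652) / -18308.388388 = 4.078419
|P − Q| = √((-42.283349 − -21.483)² + (4.078419 − -26.028)²) = 36.593046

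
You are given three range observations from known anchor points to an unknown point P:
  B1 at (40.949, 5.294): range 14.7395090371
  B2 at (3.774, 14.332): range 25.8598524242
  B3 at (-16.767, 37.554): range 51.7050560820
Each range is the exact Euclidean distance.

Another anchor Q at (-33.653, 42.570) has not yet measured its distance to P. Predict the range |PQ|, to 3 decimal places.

69.134

eq1: (x − 40.949)² + (y − 5.294)² = 14.7395090371²
eq2: (x − 3.774)² + (y − 14.332)² = 25.8598524242²
eq3: (x + 16.767)² + (y − 37.554)² = 51.7050560820²
eq3−eq2, eq3−eq1 (x²,y² cancel):
  41.082·x − 46.444·y = 532.894952
  115.432·x − 64.520·y = 2469.571530
det = 41.082·-64.520 − -46.444·115.432 = 2710.513168
x = (532.894952·-64.520 − -46.444·2469.571530) / 2710.513168 = 29.630698
y = (41.082·2469.571530 − 532.894952·115.432) / 2710.513168 = 14.735884
|P − Q| = √((29.630698 − -33.653)² + (14.735884 − 42.570)²) = 69.134394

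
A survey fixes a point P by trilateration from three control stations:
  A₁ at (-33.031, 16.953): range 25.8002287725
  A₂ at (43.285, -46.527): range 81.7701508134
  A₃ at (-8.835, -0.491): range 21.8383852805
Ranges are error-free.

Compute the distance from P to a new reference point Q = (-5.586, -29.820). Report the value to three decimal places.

eq1: (x + 33.031)² + (y − 16.953)² = 25.8002287725²
eq2: (x − 43.285)² + (y + 46.527)² = 81.7701508134²
eq3: (x + 8.835)² + (y + 0.491)² = 21.8383852805²
eq1−eq3, eq1−eq2 (x²,y² cancel):
  48.392·x − 34.888·y = -1111.416131
  152.632·x − 126.960·y = -3360.803975
det = 48.392·-126.960 − -34.888·152.632 = -818.823104
x = (-1111.416131·-126.960 − -34.888·-3360.803975) / -818.823104 = -29.131644
y = (48.392·-3360.803975 − -1111.416131·152.632) / -818.823104 = -8.550859
|P − Q| = √((-29.131644 − -5.586)² + (-8.550859 − -29.820)²) = 31.729697

31.730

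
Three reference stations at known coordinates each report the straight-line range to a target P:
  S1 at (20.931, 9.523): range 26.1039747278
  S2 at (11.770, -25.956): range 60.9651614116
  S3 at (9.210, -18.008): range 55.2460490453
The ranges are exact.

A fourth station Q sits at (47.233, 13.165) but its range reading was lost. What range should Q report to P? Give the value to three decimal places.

eq1: (x − 20.931)² + (y − 9.523)² = 26.1039747278²
eq2: (x − 11.770)² + (y + 25.956)² = 60.9651614116²
eq3: (x − 9.210)² + (y + 18.008)² = 55.2460490453²
eq1−eq2, eq1−eq3 (x²,y² cancel):
  -18.322·x − 70.958·y = -2751.880863
  -23.442·x − 55.062·y = -2490.390565
det = -18.322·-55.062 − -70.958·-23.442 = -654.551472
x = (-2751.880863·-55.062 − -70.958·-2490.390565) / -654.551472 = 38.482947
y = (-18.322·-2490.390565 − -2751.880863·-23.442) / -654.551472 = 28.845180
|P − Q| = √((38.482947 − 47.233)² + (28.845180 − 13.165)²) = 17.956377

17.956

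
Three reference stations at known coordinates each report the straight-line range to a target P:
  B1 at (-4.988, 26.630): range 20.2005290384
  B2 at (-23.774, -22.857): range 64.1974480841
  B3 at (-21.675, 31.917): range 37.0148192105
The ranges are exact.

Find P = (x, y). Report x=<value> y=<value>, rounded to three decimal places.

x=15.152 y=28.193

eq1: (x + 4.988)² + (y − 26.630)² = 20.2005290384²
eq2: (x + 23.774)² + (y + 22.857)² = 64.1974480841²
eq3: (x + 21.675)² + (y − 31.917)² = 37.0148192105²
eq1−eq2, eq1−eq3 (x²,y² cancel):
  -37.572·x − 98.974·y = -3359.642486
  -33.374·x + 10.574·y = -207.571998
det = -37.572·10.574 − -98.974·-33.374 = -3700.444604
x = (-3359.642486·10.574 − -98.974·-207.571998) / -3700.444604 = 15.151988
y = (-37.572·-207.571998 − -3359.642486·-33.374) / -3700.444604 = 28.192778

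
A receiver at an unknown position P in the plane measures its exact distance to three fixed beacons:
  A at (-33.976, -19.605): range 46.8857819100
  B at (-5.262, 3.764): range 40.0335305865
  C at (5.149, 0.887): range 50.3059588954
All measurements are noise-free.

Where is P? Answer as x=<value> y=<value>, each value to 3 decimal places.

eq1: (x + 33.976)² + (y + 19.605)² = 46.8857819100²
eq2: (x + 5.262)² + (y − 3.764)² = 40.0335305865²
eq3: (x − 5.149)² + (y − 0.887)² = 50.3059588954²
eq3−eq2, eq3−eq1 (x²,y² cancel):
  -20.822·x + 5.754·y = 942.563299
  -78.250·x − 40.984·y = 1843.838586
det = -20.822·-40.984 − 5.754·-78.250 = 1303.619348
x = (942.563299·-40.984 − 5.754·1843.838586) / 1303.619348 = -37.771349
y = (-20.822·1843.838586 − 942.563299·-78.250) / 1303.619348 = 27.126915

x=-37.771 y=27.127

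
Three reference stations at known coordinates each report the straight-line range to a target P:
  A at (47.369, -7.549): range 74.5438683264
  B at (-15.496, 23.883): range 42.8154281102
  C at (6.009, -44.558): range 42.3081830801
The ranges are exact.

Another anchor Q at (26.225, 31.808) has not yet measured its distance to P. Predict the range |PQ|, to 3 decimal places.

eq1: (x − 47.369)² + (y + 7.549)² = 74.5438683264²
eq2: (x + 15.496)² + (y − 23.883)² = 42.8154281102²
eq3: (x − 6.009)² + (y + 44.558)² = 42.3081830801²
eq3−eq1, eq3−eq2 (x²,y² cancel):
  82.720·x + 74.018·y = -3487.519833
  -43.010·x + 136.882·y = -1254.178269
det = 82.720·136.882 − 74.018·-43.010 = 14506.393220
x = (-3487.519833·136.882 − 74.018·-1254.178269) / 14506.393220 = -26.508789
y = (82.720·-1254.178269 − -3487.519833·-43.010) / 14506.393220 = -17.491864
|P − Q| = √((-26.508789 − 26.225)² + (-17.491864 − 31.808)²) = 72.189536

72.190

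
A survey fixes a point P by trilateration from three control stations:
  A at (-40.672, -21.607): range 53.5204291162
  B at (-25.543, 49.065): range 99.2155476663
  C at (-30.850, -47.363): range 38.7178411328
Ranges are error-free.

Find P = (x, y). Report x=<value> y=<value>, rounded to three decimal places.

x=7.754 y=-44.396

eq1: (x + 40.672)² + (y + 21.607)² = 53.5204291162²
eq2: (x + 25.543)² + (y − 49.065)² = 99.2155476663²
eq3: (x + 30.850)² + (y + 47.363)² = 38.7178411328²
eq1−eq3, eq1−eq2 (x²,y² cancel):
  19.644·x − 51.512·y = 2439.267347
  30.258·x + 141.344·y = -6040.543525
det = 19.644·141.344 − -51.512·30.258 = 4335.211632
x = (2439.267347·141.344 − -51.512·-6040.543525) / 4335.211632 = 7.754022
y = (19.644·-6040.543525 − 2439.267347·30.258) / 4335.211632 = -44.396400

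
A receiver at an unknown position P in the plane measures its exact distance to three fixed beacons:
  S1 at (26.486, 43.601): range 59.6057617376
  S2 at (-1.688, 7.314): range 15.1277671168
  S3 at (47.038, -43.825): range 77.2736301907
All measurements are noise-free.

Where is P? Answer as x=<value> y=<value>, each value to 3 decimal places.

x=-15.615 y=1.406

eq1: (x − 26.486)² + (y − 43.601)² = 59.6057617376²
eq2: (x + 1.688)² + (y − 7.314)² = 15.1277671168²
eq3: (x − 47.038)² + (y + 43.825)² = 77.2736301907²
eq1−eq3, eq1−eq2 (x²,y² cancel):
  41.104·x − 174.852·y = -887.718419
  -56.348·x − 72.574·y = 777.786037
det = 41.104·-72.574 − -174.852·-56.348 = -12835.642192
x = (-887.718419·-72.574 − -174.852·777.786037) / -12835.642192 = -15.614546
y = (41.104·777.786037 − -887.718419·-56.348) / -12835.642192 = 1.406322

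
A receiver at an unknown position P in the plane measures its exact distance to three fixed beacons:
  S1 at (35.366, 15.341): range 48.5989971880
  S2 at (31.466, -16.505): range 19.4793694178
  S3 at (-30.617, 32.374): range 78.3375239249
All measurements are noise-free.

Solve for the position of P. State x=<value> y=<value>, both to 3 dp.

eq1: (x − 35.366)² + (y − 15.341)² = 48.5989971880²
eq2: (x − 31.466)² + (y + 16.505)² = 19.4793694178²
eq3: (x + 30.617)² + (y − 32.374)² = 78.3375239249²
eq3−eq1, eq3−eq2 (x²,y² cancel):
  131.966·x − 34.066·y = 3275.528799
  124.166·x − 97.758·y = 5034.369438
det = 131.966·-97.758 − -34.066·124.166 = -8670.893272
x = (3275.528799·-97.758 − -34.066·5034.369438) / -8670.893272 = 17.150288
y = (131.966·5034.369438 − 3275.528799·124.166) / -8670.893272 = -29.715080

x=17.150 y=-29.715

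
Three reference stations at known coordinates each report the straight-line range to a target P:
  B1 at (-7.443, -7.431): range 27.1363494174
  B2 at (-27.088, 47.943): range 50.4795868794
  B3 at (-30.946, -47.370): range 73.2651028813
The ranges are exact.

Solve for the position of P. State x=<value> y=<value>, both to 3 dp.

x=9.821 y=13.506

eq1: (x + 7.443)² + (y + 7.431)² = 27.1363494174²
eq2: (x + 27.088)² + (y − 47.943)² = 50.4795868794²
eq3: (x + 30.946)² + (y + 47.370)² = 73.2651028813²
eq2−eq3, eq2−eq1 (x²,y² cancel):
  -7.716·x − 190.626·y = -2650.305786
  39.290·x − 110.748·y = -1109.865751
det = -7.716·-110.748 − -190.626·39.290 = 8344.227108
x = (-2650.305786·-110.748 − -190.626·-1109.865751) / 8344.227108 = 9.820777
y = (-7.716·-1109.865751 − -2650.305786·39.290) / 8344.227108 = 13.505653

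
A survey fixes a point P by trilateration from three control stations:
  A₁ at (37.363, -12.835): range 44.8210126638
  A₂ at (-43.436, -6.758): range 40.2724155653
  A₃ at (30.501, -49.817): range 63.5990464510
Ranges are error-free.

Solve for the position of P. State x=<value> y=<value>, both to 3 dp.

eq1: (x − 37.363)² + (y + 12.835)² = 44.8210126638²
eq2: (x + 43.436)² + (y + 6.758)² = 40.2724155653²
eq3: (x − 30.501)² + (y + 49.817)² = 63.5990464510²
eq2−eq3, eq2−eq1 (x²,y² cancel):
  147.874·x − 86.118·y = -943.283424
  161.598·x − 12.154·y = -758.681387
det = 147.874·-12.154 − -86.118·161.598 = 12119.235968
x = (-943.283424·-12.154 − -86.118·-758.681387) / 12119.235968 = -4.445120
y = (147.874·-758.681387 − -943.283424·161.598) / 12119.235968 = 3.320627

x=-4.445 y=3.321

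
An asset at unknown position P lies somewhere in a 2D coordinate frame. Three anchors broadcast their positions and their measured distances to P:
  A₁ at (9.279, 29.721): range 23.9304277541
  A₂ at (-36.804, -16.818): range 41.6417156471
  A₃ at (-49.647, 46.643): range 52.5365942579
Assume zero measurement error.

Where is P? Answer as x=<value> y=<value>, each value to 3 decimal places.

x=-8.616 y=13.833

eq1: (x − 9.279)² + (y − 29.721)² = 23.9304277541²
eq2: (x + 36.804)² + (y + 16.818)² = 41.6417156471²
eq3: (x + 49.647)² + (y − 46.643)² = 52.5365942579²
eq2−eq3, eq2−eq1 (x²,y² cancel):
  -25.686·x + 126.922·y = 1976.953264
  92.166·x + 93.078·y = 493.425252
det = -25.686·93.078 − 126.922·92.166 = -14088.694560
x = (1976.953264·93.078 − 126.922·493.425252) / -14088.694560 = -8.615726
y = (-25.686·493.425252 − 1976.953264·92.166) / -14088.694560 = 13.832509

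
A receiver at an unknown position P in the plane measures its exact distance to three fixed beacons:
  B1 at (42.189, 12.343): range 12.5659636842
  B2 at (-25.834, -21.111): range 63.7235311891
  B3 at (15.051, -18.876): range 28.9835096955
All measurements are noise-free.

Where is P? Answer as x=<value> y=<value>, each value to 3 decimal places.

eq1: (x − 42.189)² + (y − 12.343)² = 12.5659636842²
eq2: (x + 25.834)² + (y + 21.111)² = 63.7235311891²
eq3: (x − 15.051)² + (y + 18.876)² = 28.9835096955²
eq1−eq3, eq1−eq2 (x²,y² cancel):
  -54.276·x − 62.438·y = -2031.565784
  -136.046·x − 66.908·y = -4721.976477
det = -54.276·-66.908 − -62.438·-136.046 = -4862.941540
x = (-2031.565784·-66.908 − -62.438·-4721.976477) / -4862.941540 = 32.676264
y = (-54.276·-4721.976477 − -2031.565784·-136.046) / -4862.941540 = 4.132561

x=32.676 y=4.133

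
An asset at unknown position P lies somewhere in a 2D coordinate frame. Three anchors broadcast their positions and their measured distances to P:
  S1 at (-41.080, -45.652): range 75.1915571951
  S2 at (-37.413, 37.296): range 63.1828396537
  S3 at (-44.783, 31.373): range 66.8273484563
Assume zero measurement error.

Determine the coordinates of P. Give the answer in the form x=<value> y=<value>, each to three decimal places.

x=15.908 y=3.400

eq1: (x + 41.080)² + (y + 45.652)² = 75.1915571951²
eq2: (x + 37.413)² + (y − 37.296)² = 63.1828396537²
eq3: (x + 44.783)² + (y − 31.373)² = 66.8273484563²
eq3−eq1, eq3−eq2 (x²,y² cancel):
  7.406·x − 154.050·y = -405.986486
  14.740·x + 11.846·y = 274.765242
det = 7.406·11.846 − -154.050·14.740 = 2358.428476
x = (-405.986486·11.846 − -154.050·274.765242) / 2358.428476 = 15.908165
y = (7.406·274.765242 − -405.986486·14.740) / 2358.428476 = 3.400210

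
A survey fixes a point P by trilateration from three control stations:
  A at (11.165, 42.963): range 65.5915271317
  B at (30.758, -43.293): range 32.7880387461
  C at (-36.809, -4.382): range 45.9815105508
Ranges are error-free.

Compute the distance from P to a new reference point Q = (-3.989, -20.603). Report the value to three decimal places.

9.657

eq1: (x − 11.165)² + (y − 42.963)² = 65.5915271317²
eq2: (x − 30.758)² + (y + 43.293)² = 32.7880387461²
eq3: (x + 36.809)² + (y + 4.382)² = 45.9815105508²
eq1−eq2, eq1−eq3 (x²,y² cancel):
  39.186·x − 172.512·y = 4077.054766
  -95.948·x − 94.690·y = 1591.576930
det = 39.186·-94.690 − -172.512·-95.948 = -20262.703716
x = (4077.054766·-94.690 − -172.512·1591.576930) / -20262.703716 = 5.502237
y = (39.186·1591.576930 − 4077.054766·-95.948) / -20262.703716 = -22.383626
|P − Q| = √((5.502237 − -3.989)² + (-22.383626 − -20.603)²) = 9.656822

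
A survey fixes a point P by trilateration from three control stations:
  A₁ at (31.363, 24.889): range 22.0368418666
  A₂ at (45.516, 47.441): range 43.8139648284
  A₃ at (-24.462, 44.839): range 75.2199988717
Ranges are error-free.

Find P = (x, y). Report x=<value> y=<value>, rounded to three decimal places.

x=38.800 y=4.145

eq1: (x − 31.363)² + (y − 24.889)² = 22.0368418666²
eq2: (x − 45.516)² + (y − 47.441)² = 43.8139648284²
eq3: (x + 24.462)² + (y − 44.839)² = 75.2199988717²
eq1−eq3, eq1−eq2 (x²,y² cancel):
  -111.650·x + 39.900·y = -4166.600556
  28.306·x + 45.104·y = 1285.213532
det = -111.650·45.104 − 39.900·28.306 = -6165.271000
x = (-4166.600556·45.104 − 39.900·1285.213532) / -6165.271000 = 38.799652
y = (-111.650·1285.213532 − -4166.600556·28.306) / -6165.271000 = 4.144878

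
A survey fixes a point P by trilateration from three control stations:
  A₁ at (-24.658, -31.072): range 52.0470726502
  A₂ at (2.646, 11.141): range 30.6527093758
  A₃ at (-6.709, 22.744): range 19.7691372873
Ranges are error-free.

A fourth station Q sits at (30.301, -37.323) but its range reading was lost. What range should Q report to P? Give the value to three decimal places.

81.301

eq1: (x + 24.658)² + (y + 31.072)² = 52.0470726502²
eq2: (x − 2.646)² + (y − 11.141)² = 30.6527093758²
eq3: (x + 6.709)² + (y − 22.744)² = 19.7691372873²
eq3−eq2, eq3−eq1 (x²,y² cancel):
  18.710·x − 23.206·y = -979.946823
  -35.898·x − 107.632·y = -1306.893051
det = 18.710·-107.632 − -23.206·-35.898 = -2846.843708
x = (-979.946823·-107.632 − -23.206·-1306.893051) / -2846.843708 = -26.396207
y = (18.710·-1306.893051 − -979.946823·-35.898) / -2846.843708 = 20.946039
|P − Q| = √((-26.396207 − 30.301)² + (20.946039 − -37.323)²) = 81.301010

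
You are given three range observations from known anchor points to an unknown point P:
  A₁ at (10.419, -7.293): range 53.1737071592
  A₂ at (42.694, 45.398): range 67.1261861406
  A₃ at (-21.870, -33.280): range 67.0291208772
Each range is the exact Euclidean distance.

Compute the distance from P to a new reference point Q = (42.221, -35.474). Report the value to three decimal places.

eq1: (x − 10.419)² + (y + 7.293)² = 53.1737071592²
eq2: (x − 42.694)² + (y − 45.398)² = 67.1261861406²
eq3: (x + 21.870)² + (y + 33.280)² = 67.0291208772²
eq1−eq3, eq1−eq2 (x²,y² cancel):
  -64.578·x − 51.974·y = -241.348023
  64.550·x + 105.382·y = 2043.530897
det = -64.578·105.382 − -51.974·64.550 = -3450.437096
x = (-241.348023·105.382 − -51.974·2043.530897) / -3450.437096 = -23.410581
y = (-64.578·2043.530897 − -241.348023·64.550) / -3450.437096 = 33.731414
|P − Q| = √((-23.410581 − 42.221)² + (33.731414 − -35.474)²) = 95.377638

95.378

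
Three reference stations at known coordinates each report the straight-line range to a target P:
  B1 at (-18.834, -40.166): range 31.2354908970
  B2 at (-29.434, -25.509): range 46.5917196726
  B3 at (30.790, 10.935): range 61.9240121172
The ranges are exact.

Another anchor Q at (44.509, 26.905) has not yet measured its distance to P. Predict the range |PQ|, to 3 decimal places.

eq1: (x + 18.834)² + (y + 40.166)² = 31.2354908970²
eq2: (x + 29.434)² + (y + 25.509)² = 46.5917196726²
eq3: (x − 30.790)² + (y − 10.935)² = 61.9240121172²
eq3−eq2, eq3−eq1 (x²,y² cancel):
  -120.448·x − 72.888·y = 2113.266047
  -99.248·x − 102.202·y = 3759.356172
det = -120.448·-102.202 − -72.888·-99.248 = 5076.038272
x = (2113.266047·-102.202 − -72.888·3759.356172) / 5076.038272 = 11.432525
y = (-120.448·3759.356172 − 2113.266047·-99.248) / 5076.038272 = -47.885672
|P − Q| = √((11.432525 − 44.509)² + (-47.885672 − 26.905)²) = 81.778345

81.778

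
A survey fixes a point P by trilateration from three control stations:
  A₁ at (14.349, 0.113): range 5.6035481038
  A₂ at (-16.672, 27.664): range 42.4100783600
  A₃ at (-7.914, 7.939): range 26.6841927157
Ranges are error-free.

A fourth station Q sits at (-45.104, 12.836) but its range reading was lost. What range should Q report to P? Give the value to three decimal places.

eq1: (x − 14.349)² + (y − 0.113)² = 5.6035481038²
eq2: (x + 16.672)² + (y − 27.664)² = 42.4100783600²
eq3: (x + 7.914)² + (y − 7.939)² = 26.6841927157²
eq2−eq3, eq2−eq1 (x²,y² cancel):
  17.516·x − 39.450·y = 168.975243
  62.042·x − 55.102·y = 929.869085
det = 17.516·-55.102 − -39.450·62.042 = 1482.390268
x = (168.975243·-55.102 − -39.450·929.869085) / 1482.390268 = 18.465085
y = (17.516·929.869085 − 168.975243·62.042) / 1482.390268 = 3.915315
|P − Q| = √((18.465085 − -45.104)² + (3.915315 − 12.836)²) = 64.191955

64.192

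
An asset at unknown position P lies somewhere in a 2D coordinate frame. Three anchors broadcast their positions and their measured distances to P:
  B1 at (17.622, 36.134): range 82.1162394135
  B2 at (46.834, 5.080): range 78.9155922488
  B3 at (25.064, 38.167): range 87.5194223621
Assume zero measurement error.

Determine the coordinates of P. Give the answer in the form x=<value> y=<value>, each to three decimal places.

eq1: (x − 17.622)² + (y − 36.134)² = 82.1162394135²
eq2: (x − 46.834)² + (y − 5.080)² = 78.9155922488²
eq3: (x − 25.064)² + (y − 38.167)² = 87.5194223621²
eq2−eq1, eq2−eq3 (x²,y² cancel):
  -58.424·x + 62.108·y = -1118.435191
  -43.540·x + 66.174·y = -1566.284562
det = -58.424·66.174 − 62.108·-43.540 = -1161.967456
x = (-1118.435191·66.174 − 62.108·-1566.284562) / -1161.967456 = -20.024202
y = (-58.424·-1566.284562 − -1118.435191·-43.540) / -1161.967456 = -36.844355

x=-20.024 y=-36.844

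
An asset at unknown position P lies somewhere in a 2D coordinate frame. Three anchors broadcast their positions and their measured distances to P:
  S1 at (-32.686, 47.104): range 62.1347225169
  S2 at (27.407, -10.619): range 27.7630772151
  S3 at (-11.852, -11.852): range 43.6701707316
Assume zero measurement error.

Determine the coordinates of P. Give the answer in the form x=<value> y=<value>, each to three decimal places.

x=21.379 y=16.482

eq1: (x + 32.686)² + (y − 47.104)² = 62.1347225169²
eq2: (x − 27.407)² + (y + 10.619)² = 27.7630772151²
eq3: (x + 11.852)² + (y + 11.852)² = 43.6701707316²
eq1−eq3, eq1−eq2 (x²,y² cancel):
  41.668·x − 117.912·y = -1052.581673
  120.186·x − 115.446·y = 666.680684
det = 41.668·-115.446 − -117.912·120.186 = 9360.967704
x = (-1052.581673·-115.446 − -117.912·666.680684) / 9360.967704 = 21.378772
y = (41.668·666.680684 − -1052.581673·120.186) / 9360.967704 = 16.481718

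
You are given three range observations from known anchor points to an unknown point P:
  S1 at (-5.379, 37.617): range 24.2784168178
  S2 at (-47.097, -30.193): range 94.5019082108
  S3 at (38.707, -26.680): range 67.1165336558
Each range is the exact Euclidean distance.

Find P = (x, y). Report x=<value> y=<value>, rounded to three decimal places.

eq1: (x + 5.379)² + (y − 37.617)² = 24.2784168178²
eq2: (x + 47.097)² + (y + 30.193)² = 94.5019082108²
eq3: (x − 38.707)² + (y + 26.680)² = 67.1165336558²
eq3−eq2, eq3−eq1 (x²,y² cancel):
  -171.608·x − 7.026·y = -3506.291157
  -88.172·x + 128.594·y = 3149.105648
det = -171.608·128.594 − -7.026·-88.172 = -22687.255624
x = (-3506.291157·128.594 − -7.026·3149.105648) / -22687.255624 = 18.898821
y = (-171.608·3149.105648 − -3506.291157·-88.172) / -22687.255624 = 37.446946

x=18.899 y=37.447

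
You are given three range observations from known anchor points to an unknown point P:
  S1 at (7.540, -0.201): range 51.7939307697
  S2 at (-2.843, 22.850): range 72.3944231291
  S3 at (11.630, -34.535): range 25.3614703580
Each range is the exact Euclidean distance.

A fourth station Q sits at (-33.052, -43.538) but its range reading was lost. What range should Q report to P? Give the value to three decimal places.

eq1: (x − 7.540)² + (y + 0.201)² = 51.7939307697²
eq2: (x + 2.843)² + (y − 22.850)² = 72.3944231291²
eq3: (x − 11.630)² + (y + 34.535)² = 25.3614703580²
eq2−eq3, eq2−eq1 (x²,y² cancel):
  28.946·x − 114.770·y = 5395.466297
  20.766·x − 46.102·y = 2085.028088
det = 28.946·-46.102 − -114.770·20.766 = 1048.845328
x = (5395.466297·-46.102 − -114.770·2085.028088) / 1048.845328 = -9.003342
y = (28.946·2085.028088 − 5395.466297·20.766) / 1048.845328 = -49.281842
|P − Q| = √((-9.003342 − -33.052)² + (-49.281842 − -43.538)²) = 24.725082

24.725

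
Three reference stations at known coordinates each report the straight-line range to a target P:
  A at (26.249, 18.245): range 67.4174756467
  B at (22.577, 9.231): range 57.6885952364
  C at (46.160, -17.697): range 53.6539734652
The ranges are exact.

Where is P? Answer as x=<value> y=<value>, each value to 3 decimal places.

x=-0.902 y=-43.463

eq1: (x − 26.249)² + (y − 18.245)² = 67.4174756467²
eq2: (x − 22.577)² + (y − 9.231)² = 57.6885952364²
eq3: (x − 46.160)² + (y + 17.697)² = 53.6539734652²
eq1−eq2, eq1−eq3 (x²,y² cancel):
  -7.344·x − 18.028·y = 790.184266
  39.822·x − 71.884·y = 3088.406537
det = -7.344·-71.884 − -18.028·39.822 = 1245.827112
x = (790.184266·-71.884 − -18.028·3088.406537) / 1245.827112 = -0.902062
y = (-7.344·3088.406537 − 790.184266·39.822) / 1245.827112 = -43.463475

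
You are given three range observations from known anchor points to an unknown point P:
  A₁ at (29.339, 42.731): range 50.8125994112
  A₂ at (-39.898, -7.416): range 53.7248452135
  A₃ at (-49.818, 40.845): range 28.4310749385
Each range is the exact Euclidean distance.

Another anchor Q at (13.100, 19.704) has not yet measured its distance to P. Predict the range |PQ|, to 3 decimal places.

41.717

eq1: (x − 29.339)² + (y − 42.731)² = 50.8125994112²
eq2: (x + 39.898)² + (y + 7.416)² = 53.7248452135²
eq3: (x + 49.818)² + (y − 40.845)² = 28.4310749385²
eq3−eq2, eq3−eq1 (x²,y² cancel):
  19.840·x − 96.522·y = -4581.332660
  158.314·x + 3.772·y = -3237.026104
det = 19.840·3.772 − -96.522·158.314 = 15355.620388
x = (-4581.332660·3.772 − -96.522·-3237.026104) / 15355.620388 = -21.472595
y = (19.840·-3237.026104 − -4581.332660·158.314) / 15355.620388 = 43.050459
|P − Q| = √((-21.472595 − 13.100)² + (43.050459 − 19.704)²) = 41.717160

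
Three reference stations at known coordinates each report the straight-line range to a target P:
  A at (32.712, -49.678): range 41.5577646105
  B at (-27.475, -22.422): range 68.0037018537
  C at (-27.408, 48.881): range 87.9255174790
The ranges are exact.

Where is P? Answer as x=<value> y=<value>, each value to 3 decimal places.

eq1: (x − 32.712)² + (y + 49.678)² = 41.5577646105²
eq2: (x + 27.475)² + (y + 22.422)² = 68.0037018537²
eq3: (x + 27.408)² + (y − 48.881)² = 87.9255174790²
eq1−eq2, eq1−eq3 (x²,y² cancel):
  -120.374·x + 54.512·y = -5177.812585
  -120.240·x + 197.118·y = -6401.276828
det = -120.374·197.118 − 54.512·-120.240 = -17173.359252
x = (-5177.812585·197.118 − 54.512·-6401.276828) / -17173.359252 = 39.112538
y = (-120.374·-6401.276828 − -5177.812585·-120.240) / -17173.359252 = -8.616084

x=39.113 y=-8.616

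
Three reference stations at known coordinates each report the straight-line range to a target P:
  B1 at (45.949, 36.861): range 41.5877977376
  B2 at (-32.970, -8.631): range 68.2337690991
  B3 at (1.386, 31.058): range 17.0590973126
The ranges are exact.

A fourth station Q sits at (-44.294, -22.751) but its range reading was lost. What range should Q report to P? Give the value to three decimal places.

86.296

eq1: (x − 45.949)² + (y − 36.861)² = 41.5877977376²
eq2: (x + 32.970)² + (y + 8.631)² = 68.2337690991²
eq3: (x − 1.386)² + (y − 31.058)² = 17.0590973126²
eq1−eq2, eq1−eq3 (x²,y² cancel):
  -157.838·x − 90.984·y = -5234.831186
  -89.126·x − 11.606·y = -1064.991442
det = -157.838·-11.606 − -90.984·-89.126 = -6277.172156
x = (-5234.831186·-11.606 − -90.984·-1064.991442) / -6277.172156 = 5.757645
y = (-157.838·-1064.991442 − -5234.831186·-89.126) / -6277.172156 = 47.547437
|P − Q| = √((5.757645 − -44.294)² + (47.547437 − -22.751)²) = 86.296219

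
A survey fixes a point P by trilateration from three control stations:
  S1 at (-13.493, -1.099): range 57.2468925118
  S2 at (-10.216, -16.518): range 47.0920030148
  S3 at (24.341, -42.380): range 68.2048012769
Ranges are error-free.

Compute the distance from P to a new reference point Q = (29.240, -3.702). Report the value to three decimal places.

eq1: (x + 13.493)² + (y + 1.099)² = 57.2468925118²
eq2: (x + 10.216)² + (y + 16.518)² = 47.0920030148²
eq3: (x − 24.341)² + (y + 42.380)² = 68.2048012769²
eq3−eq2, eq3−eq1 (x²,y² cancel):
  -69.114·x + 51.724·y = 422.900468
  -75.668·x + 82.562·y = -830.591616
det = -69.114·82.562 − 51.724·-75.668 = -1792.338436
x = (422.900468·82.562 − 51.724·-830.591616) / -1792.338436 = -43.449958
y = (-69.114·-830.591616 − 422.900468·-75.668) / -1792.338436 = -49.882065
|P − Q| = √((-43.449958 − 29.240)² + (-49.882065 − -3.702)²) = 86.118687

86.119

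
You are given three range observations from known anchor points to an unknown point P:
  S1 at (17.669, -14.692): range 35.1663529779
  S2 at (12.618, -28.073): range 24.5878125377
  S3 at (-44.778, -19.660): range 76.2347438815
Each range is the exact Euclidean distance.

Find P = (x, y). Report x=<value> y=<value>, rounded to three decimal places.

x=25.605 y=-48.951

eq1: (x − 17.669)² + (y + 14.692)² = 35.1663529779²
eq2: (x − 12.618)² + (y + 28.073)² = 24.5878125377²
eq3: (x + 44.778)² + (y + 19.660)² = 76.2347438815²
eq3−eq1, eq3−eq2 (x²,y² cancel):
  124.894·x + 9.936·y = 2711.527334
  114.792·x − 16.826·y = 3762.898018
det = 124.894·-16.826 − 9.936·114.792 = -3242.039756
x = (2711.527334·-16.826 − 9.936·3762.898018) / -3242.039756 = 25.604965
y = (124.894·3762.898018 − 2711.527334·114.792) / -3242.039756 = -48.951201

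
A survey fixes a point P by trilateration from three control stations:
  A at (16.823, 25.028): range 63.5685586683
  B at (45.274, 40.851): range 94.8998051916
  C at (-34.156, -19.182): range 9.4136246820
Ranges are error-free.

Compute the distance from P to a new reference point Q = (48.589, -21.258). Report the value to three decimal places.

73.958

eq1: (x − 16.823)² + (y − 25.028)² = 63.5685586683²
eq2: (x − 45.274)² + (y − 40.851)² = 94.8998051916²
eq3: (x + 34.156)² + (y + 19.182)² = 9.4136246820²
eq1−eq3, eq1−eq2 (x²,y² cancel):
  -101.958·x − 88.420·y = 4577.512669
  56.902·x + 31.646·y = -2155.886210
det = -101.958·31.646 − -88.420·56.902 = 1804.711972
x = (4577.512669·31.646 − -88.420·-2155.886210) / 1804.711972 = -25.357782
y = (-101.958·-2155.886210 − 4577.512669·56.902) / 1804.711972 = -22.529789
|P − Q| = √((-25.357782 − 48.589)² + (-22.529789 − -21.258)²) = 73.957718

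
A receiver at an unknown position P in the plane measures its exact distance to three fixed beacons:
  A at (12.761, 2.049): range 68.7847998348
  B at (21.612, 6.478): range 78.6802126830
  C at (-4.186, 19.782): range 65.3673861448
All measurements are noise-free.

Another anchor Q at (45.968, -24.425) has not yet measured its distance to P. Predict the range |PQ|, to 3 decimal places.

eq1: (x − 12.761)² + (y − 2.049)² = 68.7847998348²
eq2: (x − 21.612)² + (y − 6.478)² = 78.6802126830²
eq3: (x + 4.186)² + (y − 19.782)² = 65.3673861448²
eq2−eq3, eq2−eq1 (x²,y² cancel):
  -51.596·x + 26.608·y = 1817.487788
  -17.702·x − 8.858·y = 1117.225674
det = -51.596·-8.858 − 26.608·-17.702 = 928.052184
x = (1817.487788·-8.858 − 26.608·1117.225674) / 928.052184 = -49.379171
y = (-51.596·1117.225674 − 1817.487788·-17.702) / 928.052184 = -27.445878
|P − Q| = √((-49.379171 − 45.968)² + (-27.445878 − -24.425)²) = 95.395014

95.395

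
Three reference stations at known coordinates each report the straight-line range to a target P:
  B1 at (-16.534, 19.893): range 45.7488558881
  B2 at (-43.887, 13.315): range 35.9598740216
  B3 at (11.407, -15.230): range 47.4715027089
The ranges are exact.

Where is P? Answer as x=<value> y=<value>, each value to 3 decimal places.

x=-35.624 y=-21.683

eq1: (x + 16.534)² + (y − 19.893)² = 45.7488558881²
eq2: (x + 43.887)² + (y − 13.315)² = 35.9598740216²
eq3: (x − 11.407)² + (y + 15.230)² = 47.4715027089²
eq2−eq1, eq2−eq3 (x²,y² cancel):
  54.706·x + 13.156·y = -2234.098664
  110.588·x − 57.090·y = -2701.716475
det = 54.706·-57.090 − 13.156·110.588 = -4578.061268
x = (-2234.098664·-57.090 − 13.156·-2701.716475) / -4578.061268 = -35.623917
y = (54.706·-2701.716475 − -2234.098664·110.588) / -4578.061268 = -21.682628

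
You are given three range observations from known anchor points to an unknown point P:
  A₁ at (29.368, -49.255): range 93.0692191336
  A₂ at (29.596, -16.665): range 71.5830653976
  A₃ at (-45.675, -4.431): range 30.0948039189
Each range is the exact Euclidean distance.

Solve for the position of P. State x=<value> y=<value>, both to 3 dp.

x=-30.814 y=21.738

eq1: (x − 29.368)² + (y + 49.255)² = 93.0692191336²
eq2: (x − 29.596)² + (y + 16.665)² = 71.5830653976²
eq3: (x + 45.675)² + (y + 4.431)² = 30.0948039189²
eq1−eq2, eq1−eq3 (x²,y² cancel):
  0.456·x + 65.180·y = 1402.855290
  -150.086·x + 89.648·y = 6573.487264
det = 0.456·89.648 − 65.180·-150.086 = 9823.484968
x = (1402.855290·89.648 − 65.180·6573.487264) / 9823.484968 = -30.813579
y = (0.456·6573.487264 − 1402.855290·-150.086) / 9823.484968 = 21.738360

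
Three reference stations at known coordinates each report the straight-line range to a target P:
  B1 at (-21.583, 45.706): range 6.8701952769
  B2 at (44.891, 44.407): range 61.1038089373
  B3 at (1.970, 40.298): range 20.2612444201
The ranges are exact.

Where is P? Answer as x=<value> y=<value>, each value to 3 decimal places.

eq1: (x + 21.583)² + (y − 45.706)² = 6.8701952769²
eq2: (x − 44.891)² + (y − 44.407)² = 61.1038089373²
eq3: (x − 1.970)² + (y − 40.298)² = 20.2612444201²
eq1−eq3, eq1−eq2 (x²,y² cancel):
  47.106·x − 10.816·y = -1290.373063
  132.948·x − 2.598·y = -2254.156678
det = 47.106·-2.598 − -10.816·132.948 = 1315.584180
x = (-1290.373063·-2.598 − -10.816·-2254.156678) / 1315.584180 = -15.984207
y = (47.106·-2254.156678 − -1290.373063·132.948) / 1315.584180 = 49.687595

x=-15.984 y=49.688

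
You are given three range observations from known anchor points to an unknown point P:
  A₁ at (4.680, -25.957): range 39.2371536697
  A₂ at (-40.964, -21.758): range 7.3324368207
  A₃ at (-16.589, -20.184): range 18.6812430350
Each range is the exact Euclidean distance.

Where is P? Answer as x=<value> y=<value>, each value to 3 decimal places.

x=-34.552 y=-25.315

eq1: (x − 4.680)² + (y + 25.957)² = 39.2371536697²
eq2: (x + 40.964)² + (y + 21.758)² = 7.3324368207²
eq3: (x + 16.589)² + (y + 20.184)² = 18.6812430350²
eq2−eq1, eq2−eq3 (x²,y² cancel):
  91.288·x − 8.398·y = -2941.581209
  48.750·x + 3.148·y = -1764.095295
det = 91.288·3.148 − -8.398·48.750 = 696.777124
x = (-2941.581209·3.148 − -8.398·-1764.095295) / 696.777124 = -34.551895
y = (91.288·-1764.095295 − -2941.581209·48.750) / 696.777124 = -25.314619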